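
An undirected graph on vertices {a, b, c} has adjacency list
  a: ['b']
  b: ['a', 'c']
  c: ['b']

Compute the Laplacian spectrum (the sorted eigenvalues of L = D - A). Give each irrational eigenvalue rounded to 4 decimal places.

Reading degrees in the order [a, b, c] gives [1, 2, 1]; set D = diag(1, 2, 1) and form L = D - A. The multiplicity of 0 as a Laplacian eigenvalue equals the number of connected components. There is one zero in the spectrum, matching the 1 component. The eigenvalues sum to 4, which equals trace(L) = 2|E|.

[0, 1, 3]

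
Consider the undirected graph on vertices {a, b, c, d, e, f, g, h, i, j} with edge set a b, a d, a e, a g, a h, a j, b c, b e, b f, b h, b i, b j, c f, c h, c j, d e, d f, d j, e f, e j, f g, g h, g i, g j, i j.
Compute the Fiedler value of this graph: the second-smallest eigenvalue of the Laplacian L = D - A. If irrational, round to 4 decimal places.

Each diagonal entry of L is the vertex degree and each off-diagonal entry is -1 where an edge is present, 0 otherwise; in the order [a, b, c, d, e, f, g, h, i, j] the diagonal is [6, 7, 4, 4, 5, 5, 5, 4, 3, 7]. The sorted Laplacian eigenvalues are [0, 2.6218, 2.9877, 4.0274, 5, 5.2850, 5.9217, 7.1825, 8.0767, 8.8973]; the algebraic connectivity is the second entry, 2.6218. There is one zero in the spectrum, matching the 1 component.

2.6218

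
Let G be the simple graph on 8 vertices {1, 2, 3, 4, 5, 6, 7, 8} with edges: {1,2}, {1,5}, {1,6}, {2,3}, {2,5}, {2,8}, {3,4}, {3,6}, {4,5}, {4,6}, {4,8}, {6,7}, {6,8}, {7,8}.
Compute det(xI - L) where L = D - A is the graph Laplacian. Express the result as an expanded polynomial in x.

Reading degrees in the order [1, 2, 3, 4, 5, 6, 7, 8] gives [3, 4, 3, 4, 3, 5, 2, 4]; set D = diag(3, 4, 3, 4, 3, 5, 2, 4) and form L = D - A. L has integer entries, so p(x) = det(xI - L) has integer coefficients. Expanding the determinant yields x^8 - 28x^7 + 326x^6 - 2042x^5 + 7415x^4 - 15560x^3 + 17392x^2 - 7936x. The constant term is 0 because L is singular (the all-ones vector lies in its kernel). The largest eigenvalue, 6.5616, is at most the vertex count 8. There is one zero in the spectrum, matching the 1 component.

x^8 - 28x^7 + 326x^6 - 2042x^5 + 7415x^4 - 15560x^3 + 17392x^2 - 7936x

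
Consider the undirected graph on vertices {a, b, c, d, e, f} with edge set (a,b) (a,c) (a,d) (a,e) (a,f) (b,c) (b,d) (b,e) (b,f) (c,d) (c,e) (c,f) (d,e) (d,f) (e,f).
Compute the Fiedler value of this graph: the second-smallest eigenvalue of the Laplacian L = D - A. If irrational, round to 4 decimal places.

6

Each diagonal entry of L is the vertex degree and each off-diagonal entry is -1 where an edge is present, 0 otherwise; in the order [a, b, c, d, e, f] the diagonal is [5, 5, 5, 5, 5, 5]. Computing the eigenvalues of L and sorting gives [0, 6, 6, 6, 6, 6]. The Fiedler value lambda_2 = 6 is strictly positive, so the graph is connected. The largest eigenvalue, 6, is at most the vertex count 6.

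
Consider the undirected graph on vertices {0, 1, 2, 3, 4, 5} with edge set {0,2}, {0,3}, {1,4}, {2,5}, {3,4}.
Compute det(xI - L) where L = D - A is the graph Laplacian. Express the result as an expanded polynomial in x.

Each diagonal entry of L is the vertex degree and each off-diagonal entry is -1 where an edge is present, 0 otherwise; in the order [0, 1, 2, 3, 4, 5] the diagonal is [2, 1, 2, 2, 2, 1]. Computing det(xI - L) by cofactor expansion (or equivalently via sum-over-permutations) gives x^6 - 10x^5 + 36x^4 - 56x^3 + 35x^2 - 6x. The constant term is 0 because L is singular (the all-ones vector lies in its kernel). There is one zero in the spectrum, matching the 1 component.

x^6 - 10x^5 + 36x^4 - 56x^3 + 35x^2 - 6x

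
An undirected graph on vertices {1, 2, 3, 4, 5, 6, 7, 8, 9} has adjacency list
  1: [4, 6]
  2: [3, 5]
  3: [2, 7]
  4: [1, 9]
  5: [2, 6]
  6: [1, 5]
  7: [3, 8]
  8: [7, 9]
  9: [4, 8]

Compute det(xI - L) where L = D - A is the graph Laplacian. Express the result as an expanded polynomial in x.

x^9 - 18x^8 + 135x^7 - 546x^6 + 1287x^5 - 1782x^4 + 1386x^3 - 540x^2 + 81x

Reading degrees in the order [1, 2, 3, 4, 5, 6, 7, 8, 9] gives [2, 2, 2, 2, 2, 2, 2, 2, 2]; set D = diag(2, 2, 2, 2, 2, 2, 2, 2, 2) and form L = D - A. L has integer entries, so p(x) = det(xI - L) has integer coefficients. Expanding the determinant yields x^9 - 18x^8 + 135x^7 - 546x^6 + 1287x^5 - 1782x^4 + 1386x^3 - 540x^2 + 81x. The constant term is 0 because L is singular (the all-ones vector lies in its kernel). The largest eigenvalue, 3.8794, is at most the vertex count 9.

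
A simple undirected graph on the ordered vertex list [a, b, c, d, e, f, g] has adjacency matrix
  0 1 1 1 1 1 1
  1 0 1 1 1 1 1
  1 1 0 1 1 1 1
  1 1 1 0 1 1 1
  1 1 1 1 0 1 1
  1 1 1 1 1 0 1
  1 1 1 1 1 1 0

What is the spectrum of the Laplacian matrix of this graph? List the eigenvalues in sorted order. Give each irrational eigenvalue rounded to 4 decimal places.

[0, 7, 7, 7, 7, 7, 7]

With the vertex order [a, b, c, d, e, f, g], the degrees are [6, 6, 6, 6, 6, 6, 6], giving D = diag(6, 6, 6, 6, 6, 6, 6) and L = D - A. L is symmetric positive semidefinite, so every eigenvalue is real and nonnegative. The eigenvalues sum to 42, which equals trace(L) = 2|E|. There is one zero in the spectrum, matching the 1 component.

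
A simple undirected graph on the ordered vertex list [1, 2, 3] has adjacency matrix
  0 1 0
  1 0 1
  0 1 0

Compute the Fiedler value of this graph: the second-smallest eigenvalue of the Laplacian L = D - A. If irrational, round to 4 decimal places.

Reading degrees in the order [1, 2, 3] gives [1, 2, 1]; set D = diag(1, 2, 1) and form L = D - A. The sorted Laplacian eigenvalues are [0, 1, 3]; the algebraic connectivity is the second entry, 1. By the matrix-tree theorem the graph has (1/3) * product of the nonzero eigenvalues = 1 spanning tree.

1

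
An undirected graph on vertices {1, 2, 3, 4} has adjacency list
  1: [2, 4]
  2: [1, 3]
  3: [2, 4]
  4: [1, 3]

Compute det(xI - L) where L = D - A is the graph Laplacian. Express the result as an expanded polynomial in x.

With the vertex order [1, 2, 3, 4], the degrees are [2, 2, 2, 2], giving D = diag(2, 2, 2, 2) and L = D - A. Computing det(xI - L) by cofactor expansion (or equivalently via sum-over-permutations) gives x^4 - 8x^3 + 20x^2 - 16x. The constant term is 0 because L is singular (the all-ones vector lies in its kernel). There is one zero in the spectrum, matching the 1 component. The eigenvalues sum to 8, which equals trace(L) = 2|E|.

x^4 - 8x^3 + 20x^2 - 16x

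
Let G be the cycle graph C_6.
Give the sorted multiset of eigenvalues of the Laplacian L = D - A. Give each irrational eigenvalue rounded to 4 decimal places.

The graph has 6 vertices and degree multiset [2, 2, 2, 2, 2, 2]; D is the diagonal matrix of degrees and L = D - A. Since every row of L sums to 0, the all-ones vector is in the kernel and 0 is an eigenvalue. The single zero eigenvalue shows the graph is connected. The eigenvalues sum to 12, which equals trace(L) = 2|E|.

[0, 1, 1, 3, 3, 4]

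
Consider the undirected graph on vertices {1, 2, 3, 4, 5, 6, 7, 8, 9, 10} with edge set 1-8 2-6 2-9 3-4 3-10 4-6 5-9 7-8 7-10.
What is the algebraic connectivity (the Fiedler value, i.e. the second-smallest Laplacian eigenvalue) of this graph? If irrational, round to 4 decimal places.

With the vertex order [1, 2, 3, 4, 5, 6, 7, 8, 9, 10], the degrees are [1, 2, 2, 2, 1, 2, 2, 2, 2, 2], giving D = diag(1, 2, 2, 2, 1, 2, 2, 2, 2, 2) and L = D - A. The smallest Laplacian eigenvalue is always 0. The next one, lambda_2 = 0.0979, measures how hard the graph is to disconnect: larger values mean better connectivity. The largest eigenvalue, 3.9021, is at most the vertex count 10.

0.0979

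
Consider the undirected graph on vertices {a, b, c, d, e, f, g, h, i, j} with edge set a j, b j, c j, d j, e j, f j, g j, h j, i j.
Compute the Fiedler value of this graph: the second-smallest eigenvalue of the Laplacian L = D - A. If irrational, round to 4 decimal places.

1

Reading degrees in the order [a, b, c, d, e, f, g, h, i, j] gives [1, 1, 1, 1, 1, 1, 1, 1, 1, 9]; set D = diag(1, 1, 1, 1, 1, 1, 1, 1, 1, 9) and form L = D - A. The sorted Laplacian eigenvalues are [0, 1, 1, 1, 1, 1, 1, 1, 1, 10]; the algebraic connectivity is the second entry, 1. By the matrix-tree theorem the graph has (1/10) * product of the nonzero eigenvalues = 1 spanning tree.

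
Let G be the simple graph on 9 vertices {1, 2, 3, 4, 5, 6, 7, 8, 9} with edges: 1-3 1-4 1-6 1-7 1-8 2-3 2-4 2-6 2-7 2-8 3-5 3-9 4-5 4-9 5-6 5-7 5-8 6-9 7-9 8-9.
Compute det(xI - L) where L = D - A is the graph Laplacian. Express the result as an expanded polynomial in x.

x^9 - 40x^8 + 690x^7 - 6720x^6 + 40485x^5 - 154704x^4 + 366560x^3 - 492800x^2 + 288000x

Reading degrees in the order [1, 2, 3, 4, 5, 6, 7, 8, 9] gives [5, 5, 4, 4, 5, 4, 4, 4, 5]; set D = diag(5, 5, 4, 4, 5, 4, 4, 4, 5) and form L = D - A. L has integer entries, so p(x) = det(xI - L) has integer coefficients. Expanding the determinant yields x^9 - 40x^8 + 690x^7 - 6720x^6 + 40485x^5 - 154704x^4 + 366560x^3 - 492800x^2 + 288000x. The coefficient of x^8 equals -trace(L) = -40, matching the sum of degrees. The largest eigenvalue, 9, is at most the vertex count 9. The eigenvalues sum to 40, which equals trace(L) = 2|E|.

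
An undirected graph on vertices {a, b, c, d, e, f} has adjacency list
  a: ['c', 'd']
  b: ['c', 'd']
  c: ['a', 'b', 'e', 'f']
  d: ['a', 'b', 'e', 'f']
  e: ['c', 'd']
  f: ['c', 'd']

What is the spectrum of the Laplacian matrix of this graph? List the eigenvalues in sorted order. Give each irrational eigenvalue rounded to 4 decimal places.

[0, 2, 2, 2, 4, 6]

With the vertex order [a, b, c, d, e, f], the degrees are [2, 2, 4, 4, 2, 2], giving D = diag(2, 2, 4, 4, 2, 2) and L = D - A. L is symmetric positive semidefinite, so every eigenvalue is real and nonnegative.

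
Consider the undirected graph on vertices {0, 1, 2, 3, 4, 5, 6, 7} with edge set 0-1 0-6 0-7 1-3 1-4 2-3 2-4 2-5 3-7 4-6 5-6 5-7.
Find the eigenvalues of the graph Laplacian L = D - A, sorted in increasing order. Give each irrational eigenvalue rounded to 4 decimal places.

Reading degrees in the order [0, 1, 2, 3, 4, 5, 6, 7] gives [3, 3, 3, 3, 3, 3, 3, 3]; set D = diag(3, 3, 3, 3, 3, 3, 3, 3) and form L = D - A. L is symmetric positive semidefinite, so every eigenvalue is real and nonnegative. There is one zero in the spectrum, matching the 1 component.

[0, 2, 2, 2, 4, 4, 4, 6]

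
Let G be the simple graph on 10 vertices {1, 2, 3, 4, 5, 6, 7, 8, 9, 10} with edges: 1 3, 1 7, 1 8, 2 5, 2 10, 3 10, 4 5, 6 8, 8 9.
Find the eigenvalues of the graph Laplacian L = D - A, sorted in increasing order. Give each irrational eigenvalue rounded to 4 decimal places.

Each diagonal entry of L is the vertex degree and each off-diagonal entry is -1 where an edge is present, 0 otherwise; in the order [1, 2, 3, 4, 5, 6, 7, 8, 9, 10] the diagonal is [3, 2, 2, 1, 2, 1, 1, 3, 1, 2]. Diagonalising L (or applying a numerical eigensolver to the 10x10 matrix) gives the spectrum above. There is one zero in the spectrum, matching the 1 component. The largest eigenvalue, 4.6442, is at most the vertex count 10.

[0, 0.1236, 0.4790, 0.7723, 1, 1.5904, 2.5350, 3.1669, 3.6885, 4.6442]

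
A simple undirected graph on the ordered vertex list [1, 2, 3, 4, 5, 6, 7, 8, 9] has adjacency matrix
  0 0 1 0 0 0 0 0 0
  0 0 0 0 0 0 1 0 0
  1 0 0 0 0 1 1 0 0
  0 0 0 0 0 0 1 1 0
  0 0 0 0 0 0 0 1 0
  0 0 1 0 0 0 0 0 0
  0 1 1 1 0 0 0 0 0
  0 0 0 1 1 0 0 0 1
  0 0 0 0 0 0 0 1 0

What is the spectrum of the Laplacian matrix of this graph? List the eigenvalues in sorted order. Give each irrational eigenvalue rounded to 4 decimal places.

Reading degrees in the order [1, 2, 3, 4, 5, 6, 7, 8, 9] gives [1, 1, 3, 2, 1, 1, 3, 3, 1]; set D = diag(1, 1, 3, 2, 1, 1, 3, 3, 1) and form L = D - A. The multiplicity of 0 as a Laplacian eigenvalue equals the number of connected components.

[0, 0.1830, 0.5723, 1, 1, 1.5095, 3, 4.0444, 4.6907]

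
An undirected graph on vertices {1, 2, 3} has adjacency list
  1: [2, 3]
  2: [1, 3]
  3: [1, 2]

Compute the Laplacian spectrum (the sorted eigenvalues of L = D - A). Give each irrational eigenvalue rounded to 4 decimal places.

[0, 3, 3]

With the vertex order [1, 2, 3], the degrees are [2, 2, 2], giving D = diag(2, 2, 2) and L = D - A. L is symmetric positive semidefinite, so every eigenvalue is real and nonnegative. The largest eigenvalue, 3, is at most the vertex count 3.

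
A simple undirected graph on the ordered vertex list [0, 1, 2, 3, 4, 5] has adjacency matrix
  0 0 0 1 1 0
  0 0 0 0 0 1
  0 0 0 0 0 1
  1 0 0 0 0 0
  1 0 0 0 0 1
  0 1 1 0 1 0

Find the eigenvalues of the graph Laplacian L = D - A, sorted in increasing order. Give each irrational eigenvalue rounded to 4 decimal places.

[0, 0.3249, 1, 1.4608, 3, 4.2143]

Each diagonal entry of L is the vertex degree and each off-diagonal entry is -1 where an edge is present, 0 otherwise; in the order [0, 1, 2, 3, 4, 5] the diagonal is [2, 1, 1, 1, 2, 3]. L is symmetric positive semidefinite, so every eigenvalue is real and nonnegative.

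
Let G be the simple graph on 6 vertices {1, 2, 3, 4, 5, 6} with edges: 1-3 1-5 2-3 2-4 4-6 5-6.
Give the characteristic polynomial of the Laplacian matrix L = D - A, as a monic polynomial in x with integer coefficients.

x^6 - 12x^5 + 54x^4 - 112x^3 + 105x^2 - 36x

Each diagonal entry of L is the vertex degree and each off-diagonal entry is -1 where an edge is present, 0 otherwise; in the order [1, 2, 3, 4, 5, 6] the diagonal is [2, 2, 2, 2, 2, 2]. Computing det(xI - L) by cofactor expansion (or equivalently via sum-over-permutations) gives x^6 - 12x^5 + 54x^4 - 112x^3 + 105x^2 - 36x. Since p(0) = det(-L) = 0, x divides p(x).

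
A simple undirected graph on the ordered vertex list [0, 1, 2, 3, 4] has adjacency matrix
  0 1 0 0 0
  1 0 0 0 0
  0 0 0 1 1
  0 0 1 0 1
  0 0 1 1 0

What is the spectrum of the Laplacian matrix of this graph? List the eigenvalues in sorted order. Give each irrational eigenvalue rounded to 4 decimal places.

[0, 0, 2, 3, 3]

With the vertex order [0, 1, 2, 3, 4], the degrees are [1, 1, 2, 2, 2], giving D = diag(1, 1, 2, 2, 2) and L = D - A. L is symmetric positive semidefinite, so every eigenvalue is real and nonnegative. The 2 zero eigenvalues correspond to the 2 connected components. There are 2 zeros in the spectrum, matching the 2 components.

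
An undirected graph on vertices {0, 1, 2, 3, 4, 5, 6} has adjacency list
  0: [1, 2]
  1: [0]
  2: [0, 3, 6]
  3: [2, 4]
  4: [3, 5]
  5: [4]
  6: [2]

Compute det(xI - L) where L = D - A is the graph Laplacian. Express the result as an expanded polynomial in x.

With the vertex order [0, 1, 2, 3, 4, 5, 6], the degrees are [2, 1, 3, 2, 2, 1, 1], giving D = diag(2, 1, 3, 2, 2, 1, 1) and L = D - A. Computing det(xI - L) by cofactor expansion (or equivalently via sum-over-permutations) gives x^7 - 12x^6 + 54x^5 - 114x^4 + 115x^3 - 50x^2 + 7x. The coefficient of x^6 equals -trace(L) = -12, matching the sum of degrees.

x^7 - 12x^6 + 54x^5 - 114x^4 + 115x^3 - 50x^2 + 7x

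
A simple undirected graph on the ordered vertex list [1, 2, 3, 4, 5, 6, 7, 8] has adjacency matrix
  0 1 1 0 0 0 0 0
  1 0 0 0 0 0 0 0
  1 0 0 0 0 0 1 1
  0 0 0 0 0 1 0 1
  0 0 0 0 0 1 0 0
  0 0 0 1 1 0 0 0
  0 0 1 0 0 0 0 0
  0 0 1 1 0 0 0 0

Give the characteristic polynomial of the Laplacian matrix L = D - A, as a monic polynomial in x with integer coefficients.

x^8 - 14x^7 + 77x^6 - 212x^5 + 308x^4 - 228x^3 + 76x^2 - 8x

Reading degrees in the order [1, 2, 3, 4, 5, 6, 7, 8] gives [2, 1, 3, 2, 1, 2, 1, 2]; set D = diag(2, 1, 3, 2, 1, 2, 1, 2) and form L = D - A. L has integer entries, so p(x) = det(xI - L) has integer coefficients. Expanding the determinant yields x^8 - 14x^7 + 77x^6 - 212x^5 + 308x^4 - 228x^3 + 76x^2 - 8x. The constant term is 0 because L is singular (the all-ones vector lies in its kernel). There is one zero in the spectrum, matching the 1 component. By the matrix-tree theorem the graph has (1/8) * product of the nonzero eigenvalues = 1 spanning tree.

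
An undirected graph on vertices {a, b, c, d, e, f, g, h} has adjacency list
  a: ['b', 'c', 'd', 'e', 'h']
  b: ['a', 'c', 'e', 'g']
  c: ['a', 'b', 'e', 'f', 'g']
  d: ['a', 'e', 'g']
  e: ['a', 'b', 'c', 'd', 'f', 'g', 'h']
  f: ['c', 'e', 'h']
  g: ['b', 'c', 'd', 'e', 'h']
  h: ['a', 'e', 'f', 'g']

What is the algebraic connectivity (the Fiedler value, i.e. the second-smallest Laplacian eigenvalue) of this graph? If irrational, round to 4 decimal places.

With the vertex order [a, b, c, d, e, f, g, h], the degrees are [5, 4, 5, 3, 7, 3, 5, 4], giving D = diag(5, 4, 5, 3, 7, 3, 5, 4) and L = D - A. The sorted Laplacian eigenvalues are [0, 2.4892, 3.2859, 4.1619, 5, 5.7056, 7.3574, 8]; the algebraic connectivity is the second entry, 2.4892. The largest eigenvalue, 8, is at most the vertex count 8.

2.4892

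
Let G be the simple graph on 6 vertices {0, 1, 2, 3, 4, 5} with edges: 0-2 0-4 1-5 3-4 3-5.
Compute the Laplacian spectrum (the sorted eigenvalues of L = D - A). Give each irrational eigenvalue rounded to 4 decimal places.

Each diagonal entry of L is the vertex degree and each off-diagonal entry is -1 where an edge is present, 0 otherwise; in the order [0, 1, 2, 3, 4, 5] the diagonal is [2, 1, 1, 2, 2, 2]. Since every row of L sums to 0, the all-ones vector is in the kernel and 0 is an eigenvalue. The largest eigenvalue, 3.7321, is at most the vertex count 6. By the matrix-tree theorem the graph has (1/6) * product of the nonzero eigenvalues = 1 spanning tree.

[0, 0.2679, 1, 2, 3, 3.7321]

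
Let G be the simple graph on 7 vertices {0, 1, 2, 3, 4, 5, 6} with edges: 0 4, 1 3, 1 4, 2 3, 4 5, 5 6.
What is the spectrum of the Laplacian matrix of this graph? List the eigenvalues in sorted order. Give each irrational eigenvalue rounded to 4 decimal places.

Each diagonal entry of L is the vertex degree and each off-diagonal entry is -1 where an edge is present, 0 otherwise; in the order [0, 1, 2, 3, 4, 5, 6] the diagonal is [1, 2, 1, 2, 3, 2, 1]. Since every row of L sums to 0, the all-ones vector is in the kernel and 0 is an eigenvalue. The single zero eigenvalue shows the graph is connected. By the matrix-tree theorem the graph has (1/7) * product of the nonzero eigenvalues = 1 spanning tree.

[0, 0.2603, 0.6262, 1.4055, 2.2742, 3.0996, 4.3342]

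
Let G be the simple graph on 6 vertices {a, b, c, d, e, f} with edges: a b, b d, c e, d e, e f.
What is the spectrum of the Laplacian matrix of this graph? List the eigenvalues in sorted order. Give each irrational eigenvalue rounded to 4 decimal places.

With the vertex order [a, b, c, d, e, f], the degrees are [1, 2, 1, 2, 3, 1], giving D = diag(1, 2, 1, 2, 3, 1) and L = D - A. The multiplicity of 0 as a Laplacian eigenvalue equals the number of connected components. The single zero eigenvalue shows the graph is connected. The largest eigenvalue, 4.2143, is at most the vertex count 6.

[0, 0.3249, 1, 1.4608, 3, 4.2143]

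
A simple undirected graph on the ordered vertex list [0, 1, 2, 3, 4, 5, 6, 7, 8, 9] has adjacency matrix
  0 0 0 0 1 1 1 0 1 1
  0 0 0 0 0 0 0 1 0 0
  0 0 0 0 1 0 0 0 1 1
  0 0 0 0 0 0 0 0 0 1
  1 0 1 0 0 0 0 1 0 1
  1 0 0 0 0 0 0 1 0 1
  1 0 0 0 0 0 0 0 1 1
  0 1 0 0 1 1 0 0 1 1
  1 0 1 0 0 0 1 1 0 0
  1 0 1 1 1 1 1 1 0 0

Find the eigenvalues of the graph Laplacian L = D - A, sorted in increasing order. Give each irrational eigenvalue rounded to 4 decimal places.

With the vertex order [0, 1, 2, 3, 4, 5, 6, 7, 8, 9], the degrees are [5, 1, 3, 1, 4, 3, 3, 5, 4, 7], giving D = diag(5, 1, 3, 1, 4, 3, 3, 5, 4, 7) and L = D - A. Diagonalising L (or applying a numerical eigensolver to the 10x10 matrix) gives the spectrum above. The single zero eigenvalue shows the graph is connected. The eigenvalues sum to 36, which equals trace(L) = 2|E|.

[0, 0.8102, 1.0456, 2.4972, 2.6111, 4.0261, 4.4623, 5.3550, 6.8918, 8.3007]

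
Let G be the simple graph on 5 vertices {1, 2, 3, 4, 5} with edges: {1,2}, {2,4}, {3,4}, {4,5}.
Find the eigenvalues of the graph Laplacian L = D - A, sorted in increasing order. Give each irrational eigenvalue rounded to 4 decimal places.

Reading degrees in the order [1, 2, 3, 4, 5] gives [1, 2, 1, 3, 1]; set D = diag(1, 2, 1, 3, 1) and form L = D - A. L is symmetric positive semidefinite, so every eigenvalue is real and nonnegative. The eigenvalues sum to 8, which equals trace(L) = 2|E|. There is one zero in the spectrum, matching the 1 component.

[0, 0.5188, 1, 2.3111, 4.1701]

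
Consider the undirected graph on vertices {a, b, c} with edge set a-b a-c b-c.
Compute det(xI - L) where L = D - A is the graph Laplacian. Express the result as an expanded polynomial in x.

With the vertex order [a, b, c], the degrees are [2, 2, 2], giving D = diag(2, 2, 2) and L = D - A. The eigenvalues of L are [0, 3, 3]; the characteristic polynomial is the product of (x - lambda_i), which multiplies out to x^3 - 6x^2 + 9x. Since p(0) = det(-L) = 0, x divides p(x).

x^3 - 6x^2 + 9x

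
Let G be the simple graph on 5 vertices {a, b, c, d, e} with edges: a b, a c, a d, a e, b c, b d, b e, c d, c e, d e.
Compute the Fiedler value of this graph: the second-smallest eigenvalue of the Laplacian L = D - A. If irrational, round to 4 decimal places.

Each diagonal entry of L is the vertex degree and each off-diagonal entry is -1 where an edge is present, 0 otherwise; in the order [a, b, c, d, e] the diagonal is [4, 4, 4, 4, 4]. The sorted Laplacian eigenvalues are [0, 5, 5, 5, 5]; the algebraic connectivity is the second entry, 5. The eigenvalues sum to 20, which equals trace(L) = 2|E|.

5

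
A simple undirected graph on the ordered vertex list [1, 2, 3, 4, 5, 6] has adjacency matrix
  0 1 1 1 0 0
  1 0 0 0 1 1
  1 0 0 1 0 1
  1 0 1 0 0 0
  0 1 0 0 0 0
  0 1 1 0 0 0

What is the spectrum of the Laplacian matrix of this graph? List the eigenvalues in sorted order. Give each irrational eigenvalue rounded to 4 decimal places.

[0, 0.7216, 1.6826, 3, 3.7046, 4.8912]

With the vertex order [1, 2, 3, 4, 5, 6], the degrees are [3, 3, 3, 2, 1, 2], giving D = diag(3, 3, 3, 2, 1, 2) and L = D - A. L is symmetric positive semidefinite, so every eigenvalue is real and nonnegative. The single zero eigenvalue shows the graph is connected. The eigenvalues sum to 14, which equals trace(L) = 2|E|. The largest eigenvalue, 4.8912, is at most the vertex count 6.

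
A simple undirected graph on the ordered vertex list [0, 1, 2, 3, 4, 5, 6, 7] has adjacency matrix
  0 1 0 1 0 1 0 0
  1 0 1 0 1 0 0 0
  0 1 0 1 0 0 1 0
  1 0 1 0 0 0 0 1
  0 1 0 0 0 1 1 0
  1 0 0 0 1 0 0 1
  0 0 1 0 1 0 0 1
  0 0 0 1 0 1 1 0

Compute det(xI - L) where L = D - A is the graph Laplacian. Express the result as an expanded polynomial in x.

Reading degrees in the order [0, 1, 2, 3, 4, 5, 6, 7] gives [3, 3, 3, 3, 3, 3, 3, 3]; set D = diag(3, 3, 3, 3, 3, 3, 3, 3) and form L = D - A. The eigenvalues of L are [0, 2, 2, 2, 4, 4, 4, 6]; the characteristic polynomial is the product of (x - lambda_i), which multiplies out to x^8 - 24x^7 + 240x^6 - 1296x^5 + 4080x^4 - 7488x^3 + 7424x^2 - 3072x. The constant term is 0 because L is singular (the all-ones vector lies in its kernel). The largest eigenvalue, 6, is at most the vertex count 8. The eigenvalues sum to 24, which equals trace(L) = 2|E|.

x^8 - 24x^7 + 240x^6 - 1296x^5 + 4080x^4 - 7488x^3 + 7424x^2 - 3072x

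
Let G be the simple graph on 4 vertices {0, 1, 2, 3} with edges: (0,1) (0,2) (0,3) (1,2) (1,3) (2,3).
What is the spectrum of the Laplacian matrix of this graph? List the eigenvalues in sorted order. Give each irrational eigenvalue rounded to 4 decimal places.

Reading degrees in the order [0, 1, 2, 3] gives [3, 3, 3, 3]; set D = diag(3, 3, 3, 3) and form L = D - A. Since every row of L sums to 0, the all-ones vector is in the kernel and 0 is an eigenvalue. The single zero eigenvalue shows the graph is connected. The eigenvalues sum to 12, which equals trace(L) = 2|E|.

[0, 4, 4, 4]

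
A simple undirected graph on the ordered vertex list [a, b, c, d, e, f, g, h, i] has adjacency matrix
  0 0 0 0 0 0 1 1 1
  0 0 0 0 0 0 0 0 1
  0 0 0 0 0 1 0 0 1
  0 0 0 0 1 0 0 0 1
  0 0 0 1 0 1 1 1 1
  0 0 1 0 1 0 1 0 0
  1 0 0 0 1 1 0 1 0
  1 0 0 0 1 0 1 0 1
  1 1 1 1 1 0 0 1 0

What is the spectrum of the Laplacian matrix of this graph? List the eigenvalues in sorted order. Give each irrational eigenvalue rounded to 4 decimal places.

Reading degrees in the order [a, b, c, d, e, f, g, h, i] gives [3, 1, 2, 2, 5, 3, 4, 4, 6]; set D = diag(3, 1, 2, 2, 5, 3, 4, 4, 6) and form L = D - A. The multiplicity of 0 as a Laplacian eigenvalue equals the number of connected components. The single zero eigenvalue shows the graph is connected. The eigenvalues sum to 30, which equals trace(L) = 2|E|.

[0, 0.9251, 1.5794, 1.8204, 2.8798, 4.2561, 5.1716, 6.0373, 7.3303]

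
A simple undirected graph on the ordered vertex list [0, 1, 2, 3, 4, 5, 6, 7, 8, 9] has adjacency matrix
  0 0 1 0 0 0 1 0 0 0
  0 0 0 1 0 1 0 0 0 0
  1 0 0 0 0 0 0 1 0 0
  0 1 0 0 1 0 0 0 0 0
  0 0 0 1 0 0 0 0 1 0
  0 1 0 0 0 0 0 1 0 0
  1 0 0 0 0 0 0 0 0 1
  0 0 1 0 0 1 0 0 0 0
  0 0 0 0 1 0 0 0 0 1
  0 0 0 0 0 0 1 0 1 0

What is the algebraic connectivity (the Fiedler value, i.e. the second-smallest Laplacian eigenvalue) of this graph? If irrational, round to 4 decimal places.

Reading degrees in the order [0, 1, 2, 3, 4, 5, 6, 7, 8, 9] gives [2, 2, 2, 2, 2, 2, 2, 2, 2, 2]; set D = diag(2, 2, 2, 2, 2, 2, 2, 2, 2, 2) and form L = D - A. The sorted Laplacian eigenvalues are [0, 0.3820, 0.3820, 1.3820, 1.3820, 2.6180, 2.6180, 3.6180, 3.6180, 4]; the algebraic connectivity is the second entry, 0.3820. The eigenvalues sum to 20, which equals trace(L) = 2|E|.

0.3820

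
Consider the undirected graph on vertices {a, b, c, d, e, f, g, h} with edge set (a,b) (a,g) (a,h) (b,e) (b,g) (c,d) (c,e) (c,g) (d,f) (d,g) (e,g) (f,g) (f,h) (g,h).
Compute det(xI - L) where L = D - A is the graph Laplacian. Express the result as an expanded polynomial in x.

Each diagonal entry of L is the vertex degree and each off-diagonal entry is -1 where an edge is present, 0 otherwise; in the order [a, b, c, d, e, f, g, h] the diagonal is [3, 3, 3, 3, 3, 3, 7, 3]. Computing det(xI - L) by cofactor expansion (or equivalently via sum-over-permutations) gives x^8 - 28x^7 + 322x^6 - 1974x^5 + 6965x^4 - 14126x^3 + 15225x^2 - 6728x. Since p(0) = det(-L) = 0, x divides p(x). By the matrix-tree theorem the graph has (1/8) * product of the nonzero eigenvalues = 841 spanning trees.

x^8 - 28x^7 + 322x^6 - 1974x^5 + 6965x^4 - 14126x^3 + 15225x^2 - 6728x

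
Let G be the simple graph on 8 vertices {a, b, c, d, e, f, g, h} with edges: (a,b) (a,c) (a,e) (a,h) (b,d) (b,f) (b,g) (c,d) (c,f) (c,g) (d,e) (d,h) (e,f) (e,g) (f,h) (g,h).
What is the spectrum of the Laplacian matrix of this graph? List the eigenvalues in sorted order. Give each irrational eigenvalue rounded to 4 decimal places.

Each diagonal entry of L is the vertex degree and each off-diagonal entry is -1 where an edge is present, 0 otherwise; in the order [a, b, c, d, e, f, g, h] the diagonal is [4, 4, 4, 4, 4, 4, 4, 4]. The multiplicity of 0 as a Laplacian eigenvalue equals the number of connected components.

[0, 4, 4, 4, 4, 4, 4, 8]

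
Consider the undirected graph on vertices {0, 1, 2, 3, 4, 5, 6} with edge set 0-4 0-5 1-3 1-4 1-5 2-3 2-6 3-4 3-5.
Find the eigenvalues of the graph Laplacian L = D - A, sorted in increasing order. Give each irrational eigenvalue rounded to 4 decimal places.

With the vertex order [0, 1, 2, 3, 4, 5, 6], the degrees are [2, 3, 2, 4, 3, 3, 1], giving D = diag(2, 3, 2, 4, 3, 3, 1) and L = D - A. Since every row of L sums to 0, the all-ones vector is in the kernel and 0 is an eigenvalue. The eigenvalues sum to 18, which equals trace(L) = 2|E|. By the matrix-tree theorem the graph has (1/7) * product of the nonzero eigenvalues = 24 spanning trees.

[0, 0.4384, 2, 2.5858, 3, 4.5616, 5.4142]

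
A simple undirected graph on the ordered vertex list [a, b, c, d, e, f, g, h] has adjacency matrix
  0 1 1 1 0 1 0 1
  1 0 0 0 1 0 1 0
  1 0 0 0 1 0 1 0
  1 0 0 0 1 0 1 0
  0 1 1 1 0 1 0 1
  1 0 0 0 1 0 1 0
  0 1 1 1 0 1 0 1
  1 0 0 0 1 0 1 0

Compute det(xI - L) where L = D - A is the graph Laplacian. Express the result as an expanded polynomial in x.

Each diagonal entry of L is the vertex degree and each off-diagonal entry is -1 where an edge is present, 0 otherwise; in the order [a, b, c, d, e, f, g, h] the diagonal is [5, 3, 3, 3, 5, 3, 5, 3]. L has integer entries, so p(x) = det(xI - L) has integer coefficients. Expanding the determinant yields x^8 - 30x^7 + 375x^6 - 2540x^5 + 10095x^4 - 23598x^3 + 30105x^2 - 16200x. The coefficient of x^7 equals -trace(L) = -30, matching the sum of degrees. The largest eigenvalue, 8, is at most the vertex count 8.

x^8 - 30x^7 + 375x^6 - 2540x^5 + 10095x^4 - 23598x^3 + 30105x^2 - 16200x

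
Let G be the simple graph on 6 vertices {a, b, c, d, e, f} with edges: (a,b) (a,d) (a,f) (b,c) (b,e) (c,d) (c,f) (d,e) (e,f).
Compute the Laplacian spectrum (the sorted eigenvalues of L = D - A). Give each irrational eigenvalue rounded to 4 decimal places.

[0, 3, 3, 3, 3, 6]

With the vertex order [a, b, c, d, e, f], the degrees are [3, 3, 3, 3, 3, 3], giving D = diag(3, 3, 3, 3, 3, 3) and L = D - A. Diagonalising L (or applying a numerical eigensolver to the 6x6 matrix) gives the spectrum above. The single zero eigenvalue shows the graph is connected. The eigenvalues sum to 18, which equals trace(L) = 2|E|.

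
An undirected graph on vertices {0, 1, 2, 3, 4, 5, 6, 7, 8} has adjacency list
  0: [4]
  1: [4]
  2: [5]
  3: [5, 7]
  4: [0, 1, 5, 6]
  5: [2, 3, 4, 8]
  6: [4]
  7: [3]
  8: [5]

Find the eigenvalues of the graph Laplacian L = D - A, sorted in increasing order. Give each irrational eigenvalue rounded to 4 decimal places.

Reading degrees in the order [0, 1, 2, 3, 4, 5, 6, 7, 8] gives [1, 1, 1, 2, 4, 4, 1, 1, 1]; set D = diag(1, 1, 1, 2, 4, 4, 1, 1, 1) and form L = D - A. The multiplicity of 0 as a Laplacian eigenvalue equals the number of connected components. The single zero eigenvalue shows the graph is connected. There is one zero in the spectrum, matching the 1 component.

[0, 0.2825, 0.5784, 1, 1, 1, 2.3735, 4.0864, 5.6793]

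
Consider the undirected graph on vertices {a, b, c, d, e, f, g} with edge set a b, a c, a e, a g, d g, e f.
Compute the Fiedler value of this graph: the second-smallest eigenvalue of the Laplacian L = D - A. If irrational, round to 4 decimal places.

Each diagonal entry of L is the vertex degree and each off-diagonal entry is -1 where an edge is present, 0 otherwise; in the order [a, b, c, d, e, f, g] the diagonal is [4, 1, 1, 1, 2, 1, 2]. The sorted Laplacian eigenvalues are [0, 0.3820, 0.6086, 1, 2.2271, 2.6180, 5.1642]; the algebraic connectivity is the second entry, 0.3820. The largest eigenvalue, 5.1642, is at most the vertex count 7. The eigenvalues sum to 12, which equals trace(L) = 2|E|.

0.3820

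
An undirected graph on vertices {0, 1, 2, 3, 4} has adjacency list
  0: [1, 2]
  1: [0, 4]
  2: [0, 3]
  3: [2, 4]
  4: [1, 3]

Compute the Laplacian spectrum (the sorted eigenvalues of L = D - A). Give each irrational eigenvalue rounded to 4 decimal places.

[0, 1.3820, 1.3820, 3.6180, 3.6180]

Reading degrees in the order [0, 1, 2, 3, 4] gives [2, 2, 2, 2, 2]; set D = diag(2, 2, 2, 2, 2) and form L = D - A. Since every row of L sums to 0, the all-ones vector is in the kernel and 0 is an eigenvalue. There is one zero in the spectrum, matching the 1 component.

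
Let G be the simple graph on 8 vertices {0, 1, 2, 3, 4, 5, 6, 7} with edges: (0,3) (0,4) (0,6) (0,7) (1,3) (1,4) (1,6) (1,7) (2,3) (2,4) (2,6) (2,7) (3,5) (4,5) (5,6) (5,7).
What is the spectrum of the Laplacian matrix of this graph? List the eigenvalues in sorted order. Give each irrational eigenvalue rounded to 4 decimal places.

[0, 4, 4, 4, 4, 4, 4, 8]

With the vertex order [0, 1, 2, 3, 4, 5, 6, 7], the degrees are [4, 4, 4, 4, 4, 4, 4, 4], giving D = diag(4, 4, 4, 4, 4, 4, 4, 4) and L = D - A. L is symmetric positive semidefinite, so every eigenvalue is real and nonnegative. The single zero eigenvalue shows the graph is connected. The eigenvalues sum to 32, which equals trace(L) = 2|E|. The largest eigenvalue, 8, is at most the vertex count 8.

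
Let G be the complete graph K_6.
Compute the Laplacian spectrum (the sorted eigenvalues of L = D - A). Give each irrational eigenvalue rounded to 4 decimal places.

[0, 6, 6, 6, 6, 6]

The graph has 6 vertices and degree multiset [5, 5, 5, 5, 5, 5]; D is the diagonal matrix of degrees and L = D - A. Since every row of L sums to 0, the all-ones vector is in the kernel and 0 is an eigenvalue. The eigenvalues sum to 30, which equals trace(L) = 2|E|. There is one zero in the spectrum, matching the 1 component.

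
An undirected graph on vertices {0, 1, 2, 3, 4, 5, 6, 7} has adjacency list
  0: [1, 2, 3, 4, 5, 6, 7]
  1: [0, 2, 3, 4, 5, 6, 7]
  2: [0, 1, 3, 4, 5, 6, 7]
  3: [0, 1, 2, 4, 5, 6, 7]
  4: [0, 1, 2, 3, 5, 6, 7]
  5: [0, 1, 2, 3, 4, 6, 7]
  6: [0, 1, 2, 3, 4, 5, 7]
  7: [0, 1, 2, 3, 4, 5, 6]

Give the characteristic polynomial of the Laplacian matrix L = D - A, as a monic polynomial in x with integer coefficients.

x^8 - 56x^7 + 1344x^6 - 17920x^5 + 143360x^4 - 688128x^3 + 1835008x^2 - 2097152x

Each diagonal entry of L is the vertex degree and each off-diagonal entry is -1 where an edge is present, 0 otherwise; in the order [0, 1, 2, 3, 4, 5, 6, 7] the diagonal is [7, 7, 7, 7, 7, 7, 7, 7]. The eigenvalues of L are [0, 8, 8, 8, 8, 8, 8, 8]; the characteristic polynomial is the product of (x - lambda_i), which multiplies out to x^8 - 56x^7 + 1344x^6 - 17920x^5 + 143360x^4 - 688128x^3 + 1835008x^2 - 2097152x. Since p(0) = det(-L) = 0, x divides p(x). There is one zero in the spectrum, matching the 1 component.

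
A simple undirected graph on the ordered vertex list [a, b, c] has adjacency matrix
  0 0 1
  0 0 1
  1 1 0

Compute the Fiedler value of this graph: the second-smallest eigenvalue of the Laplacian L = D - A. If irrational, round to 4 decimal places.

Reading degrees in the order [a, b, c] gives [1, 1, 2]; set D = diag(1, 1, 2) and form L = D - A. The smallest Laplacian eigenvalue is always 0. The next one, lambda_2 = 1, measures how hard the graph is to disconnect: larger values mean better connectivity.

1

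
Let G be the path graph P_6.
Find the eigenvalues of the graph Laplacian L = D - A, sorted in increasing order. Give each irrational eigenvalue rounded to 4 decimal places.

[0, 0.2679, 1, 2, 3, 3.7321]

The graph has 6 vertices and degree multiset [2, 2, 2, 2, 1, 1]; D is the diagonal matrix of degrees and L = D - A. Since every row of L sums to 0, the all-ones vector is in the kernel and 0 is an eigenvalue. By the matrix-tree theorem the graph has (1/6) * product of the nonzero eigenvalues = 1 spanning tree.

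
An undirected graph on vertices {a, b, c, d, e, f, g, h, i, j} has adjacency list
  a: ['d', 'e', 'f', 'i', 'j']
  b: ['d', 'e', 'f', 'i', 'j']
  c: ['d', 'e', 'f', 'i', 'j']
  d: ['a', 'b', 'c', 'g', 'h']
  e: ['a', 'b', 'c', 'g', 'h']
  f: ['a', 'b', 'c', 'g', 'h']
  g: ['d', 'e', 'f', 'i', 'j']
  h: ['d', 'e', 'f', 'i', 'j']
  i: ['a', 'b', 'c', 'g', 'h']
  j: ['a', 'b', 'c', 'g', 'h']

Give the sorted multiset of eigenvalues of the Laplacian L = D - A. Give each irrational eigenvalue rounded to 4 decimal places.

[0, 5, 5, 5, 5, 5, 5, 5, 5, 10]

Reading degrees in the order [a, b, c, d, e, f, g, h, i, j] gives [5, 5, 5, 5, 5, 5, 5, 5, 5, 5]; set D = diag(5, 5, 5, 5, 5, 5, 5, 5, 5, 5) and form L = D - A. The multiplicity of 0 as a Laplacian eigenvalue equals the number of connected components. The single zero eigenvalue shows the graph is connected. There is one zero in the spectrum, matching the 1 component. The eigenvalues sum to 50, which equals trace(L) = 2|E|.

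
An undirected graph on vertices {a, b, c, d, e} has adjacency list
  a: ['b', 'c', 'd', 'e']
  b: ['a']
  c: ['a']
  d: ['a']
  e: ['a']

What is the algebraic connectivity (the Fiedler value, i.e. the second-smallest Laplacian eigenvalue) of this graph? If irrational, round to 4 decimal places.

1

Each diagonal entry of L is the vertex degree and each off-diagonal entry is -1 where an edge is present, 0 otherwise; in the order [a, b, c, d, e] the diagonal is [4, 1, 1, 1, 1]. The smallest Laplacian eigenvalue is always 0. The next one, lambda_2 = 1, measures how hard the graph is to disconnect: larger values mean better connectivity. The eigenvalues sum to 8, which equals trace(L) = 2|E|. There is one zero in the spectrum, matching the 1 component.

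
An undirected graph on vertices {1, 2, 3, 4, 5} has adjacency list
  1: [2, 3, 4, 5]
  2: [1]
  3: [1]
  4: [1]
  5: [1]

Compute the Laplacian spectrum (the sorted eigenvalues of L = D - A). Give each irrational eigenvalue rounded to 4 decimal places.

With the vertex order [1, 2, 3, 4, 5], the degrees are [4, 1, 1, 1, 1], giving D = diag(4, 1, 1, 1, 1) and L = D - A. Since every row of L sums to 0, the all-ones vector is in the kernel and 0 is an eigenvalue. The single zero eigenvalue shows the graph is connected.

[0, 1, 1, 1, 5]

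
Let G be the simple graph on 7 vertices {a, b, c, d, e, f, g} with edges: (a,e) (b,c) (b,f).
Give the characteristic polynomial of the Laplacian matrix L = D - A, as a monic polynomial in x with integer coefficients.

x^7 - 6x^6 + 11x^5 - 6x^4

Reading degrees in the order [a, b, c, d, e, f, g] gives [1, 2, 1, 0, 1, 1, 0]; set D = diag(1, 2, 1, 0, 1, 1, 0) and form L = D - A. Computing det(xI - L) by cofactor expansion (or equivalently via sum-over-permutations) gives x^7 - 6x^6 + 11x^5 - 6x^4. Since p(0) = det(-L) = 0, x divides p(x). The largest eigenvalue, 3, is at most the vertex count 7.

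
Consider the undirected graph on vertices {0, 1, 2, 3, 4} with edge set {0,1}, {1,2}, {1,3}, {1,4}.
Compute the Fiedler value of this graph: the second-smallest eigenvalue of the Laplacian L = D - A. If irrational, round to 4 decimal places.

1

With the vertex order [0, 1, 2, 3, 4], the degrees are [1, 4, 1, 1, 1], giving D = diag(1, 4, 1, 1, 1) and L = D - A. The sorted Laplacian eigenvalues are [0, 1, 1, 1, 5]; the algebraic connectivity is the second entry, 1.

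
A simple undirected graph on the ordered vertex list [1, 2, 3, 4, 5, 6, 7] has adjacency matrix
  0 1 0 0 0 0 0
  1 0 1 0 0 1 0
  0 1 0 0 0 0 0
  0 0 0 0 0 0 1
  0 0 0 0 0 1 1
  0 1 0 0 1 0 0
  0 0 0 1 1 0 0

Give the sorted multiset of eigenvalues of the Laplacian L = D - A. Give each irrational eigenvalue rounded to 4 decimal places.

With the vertex order [1, 2, 3, 4, 5, 6, 7], the degrees are [1, 3, 1, 1, 2, 2, 2], giving D = diag(1, 3, 1, 1, 2, 2, 2) and L = D - A. Since every row of L sums to 0, the all-ones vector is in the kernel and 0 is an eigenvalue. By the matrix-tree theorem the graph has (1/7) * product of the nonzero eigenvalues = 1 spanning tree. There is one zero in the spectrum, matching the 1 component.

[0, 0.2254, 1, 1, 2.1859, 3.3604, 4.2283]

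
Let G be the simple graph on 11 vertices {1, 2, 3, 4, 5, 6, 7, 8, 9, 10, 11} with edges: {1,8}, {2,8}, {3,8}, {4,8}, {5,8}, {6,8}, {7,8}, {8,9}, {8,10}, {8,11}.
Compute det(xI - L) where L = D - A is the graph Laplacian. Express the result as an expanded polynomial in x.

Each diagonal entry of L is the vertex degree and each off-diagonal entry is -1 where an edge is present, 0 otherwise; in the order [1, 2, 3, 4, 5, 6, 7, 8, 9, 10, 11] the diagonal is [1, 1, 1, 1, 1, 1, 1, 10, 1, 1, 1]. The eigenvalues of L are [0, 1, 1, 1, 1, 1, 1, 1, 1, 1, 11]; the characteristic polynomial is the product of (x - lambda_i), which multiplies out to x^11 - 20x^10 + 135x^9 - 480x^8 + 1050x^7 - 1512x^6 + 1470x^5 - 960x^4 + 405x^3 - 100x^2 + 11x. The coefficient of x^10 equals -trace(L) = -20, matching the sum of degrees. The largest eigenvalue, 11, is at most the vertex count 11. The eigenvalues sum to 20, which equals trace(L) = 2|E|.

x^11 - 20x^10 + 135x^9 - 480x^8 + 1050x^7 - 1512x^6 + 1470x^5 - 960x^4 + 405x^3 - 100x^2 + 11x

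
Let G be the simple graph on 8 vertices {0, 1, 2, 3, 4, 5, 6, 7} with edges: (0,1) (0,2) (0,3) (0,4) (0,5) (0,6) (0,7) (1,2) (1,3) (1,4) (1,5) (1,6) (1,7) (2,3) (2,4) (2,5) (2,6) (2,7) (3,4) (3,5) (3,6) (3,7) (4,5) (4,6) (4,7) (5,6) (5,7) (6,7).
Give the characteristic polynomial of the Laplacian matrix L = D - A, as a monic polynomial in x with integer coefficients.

With the vertex order [0, 1, 2, 3, 4, 5, 6, 7], the degrees are [7, 7, 7, 7, 7, 7, 7, 7], giving D = diag(7, 7, 7, 7, 7, 7, 7, 7) and L = D - A. The eigenvalues of L are [0, 8, 8, 8, 8, 8, 8, 8]; the characteristic polynomial is the product of (x - lambda_i), which multiplies out to x^8 - 56x^7 + 1344x^6 - 17920x^5 + 143360x^4 - 688128x^3 + 1835008x^2 - 2097152x. Since p(0) = det(-L) = 0, x divides p(x). The largest eigenvalue, 8, is at most the vertex count 8.

x^8 - 56x^7 + 1344x^6 - 17920x^5 + 143360x^4 - 688128x^3 + 1835008x^2 - 2097152x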